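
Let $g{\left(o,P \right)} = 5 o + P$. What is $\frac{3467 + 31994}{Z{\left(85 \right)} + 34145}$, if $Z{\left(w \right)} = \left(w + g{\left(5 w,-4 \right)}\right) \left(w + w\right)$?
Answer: $\frac{35461}{409165} \approx 0.086667$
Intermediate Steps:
$g{\left(o,P \right)} = P + 5 o$
$Z{\left(w \right)} = 2 w \left(-4 + 26 w\right)$ ($Z{\left(w \right)} = \left(w + \left(-4 + 5 \cdot 5 w\right)\right) \left(w + w\right) = \left(w + \left(-4 + 25 w\right)\right) 2 w = \left(-4 + 26 w\right) 2 w = 2 w \left(-4 + 26 w\right)$)
$\frac{3467 + 31994}{Z{\left(85 \right)} + 34145} = \frac{3467 + 31994}{4 \cdot 85 \left(-2 + 13 \cdot 85\right) + 34145} = \frac{35461}{4 \cdot 85 \left(-2 + 1105\right) + 34145} = \frac{35461}{4 \cdot 85 \cdot 1103 + 34145} = \frac{35461}{375020 + 34145} = \frac{35461}{409165}$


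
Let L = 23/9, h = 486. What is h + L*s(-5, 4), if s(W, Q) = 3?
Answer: 1481/3 ≈ 493.67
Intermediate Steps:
L = 23/9 (L = 23*(⅑) = 23/9 ≈ 2.5556)
h + L*s(-5, 4) = 486 + (23/9)*3 = 486 + 23/3 = 1481/3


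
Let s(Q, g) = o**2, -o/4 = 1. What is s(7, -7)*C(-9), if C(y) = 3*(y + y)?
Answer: -864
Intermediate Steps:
o = -4 (o = -4*1 = -4)
s(Q, g) = 16 (s(Q, g) = (-4)**2 = 16)
C(y) = 6*y (C(y) = 3*(2*y) = 6*y)
s(7, -7)*C(-9) = 16*(6*(-9)) = 16*(-54) = -864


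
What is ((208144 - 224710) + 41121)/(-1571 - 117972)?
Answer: -24555/119543 ≈ -0.20541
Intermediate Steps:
((208144 - 224710) + 41121)/(-1571 - 117972) = (-16566 + 41121)/(-119543) = 24555*(-1/119543) = -24555/119543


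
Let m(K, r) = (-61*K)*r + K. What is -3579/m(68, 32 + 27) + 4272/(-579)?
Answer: -347710789/47220152 ≈ -7.3636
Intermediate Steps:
m(K, r) = K - 61*K*r (m(K, r) = -61*K*r + K = K - 61*K*r)
-3579/m(68, 32 + 27) + 4272/(-579) = -3579*1/(68*(1 - 61*(32 + 27))) + 4272/(-579) = -3579*1/(68*(1 - 61*59)) + 4272*(-1/579) = -3579*1/(68*(1 - 3599)) - 1424/193 = -3579/(68*(-3598)) - 1424/193 = -3579/(-244664) - 1424/193 = -3579*(-1/244664) - 1424/193 = 3579/244664 - 1424/193 = -347710789/47220152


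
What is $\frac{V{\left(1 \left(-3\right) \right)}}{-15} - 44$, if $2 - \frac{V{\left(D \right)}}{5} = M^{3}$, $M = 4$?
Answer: $- \frac{70}{3} \approx -23.333$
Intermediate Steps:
$V{\left(D \right)} = -310$ ($V{\left(D \right)} = 10 - 5 \cdot 4^{3} = 10 - 320 = -310$)
$\frac{V{\left(1 \left(-3\right) \right)}}{-15} - 44 = \frac{1}{-15} \left(-310\right) - 44 = \left(- \frac{1}{15}\right) \left(-310\right) - 44 = \frac{62}{3} - 44 = - \frac{70}{3}$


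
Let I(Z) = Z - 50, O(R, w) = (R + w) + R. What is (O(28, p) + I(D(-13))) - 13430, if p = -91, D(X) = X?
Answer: -13528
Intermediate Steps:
O(R, w) = w + 2*R
I(Z) = -50 + Z
(O(28, p) + I(D(-13))) - 13430 = ((-91 + 2*28) + (-50 - 13)) - 13430 = ((-91 + 56) - 63) - 13430 = (-35 - 63) - 13430 = -98 - 13430 = -13528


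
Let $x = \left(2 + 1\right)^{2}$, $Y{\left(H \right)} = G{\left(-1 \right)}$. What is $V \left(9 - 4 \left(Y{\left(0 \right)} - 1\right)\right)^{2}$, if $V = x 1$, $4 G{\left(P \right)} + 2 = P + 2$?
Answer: $1764$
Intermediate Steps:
$G{\left(P \right)} = \frac{P}{4}$ ($G{\left(P \right)} = - \frac{1}{2} + \frac{P + 2}{4} = - \frac{1}{2} + \frac{2 + P}{4} = - \frac{1}{2} + \left(\frac{1}{2} + \frac{P}{4}\right) = \frac{P}{4}$)
$Y{\left(H \right)} = - \frac{1}{4}$ ($Y{\left(H \right)} = \frac{1}{4} \left(-1\right) = - \frac{1}{4}$)
$x = 9$ ($x = 3^{2} = 9$)
$V = 9$ ($V = 9 \cdot 1 = 9$)
$V \left(9 - 4 \left(Y{\left(0 \right)} - 1\right)\right)^{2} = 9 \left(9 - 4 \left(- \frac{1}{4} - 1\right)\right)^{2} = 9 \left(9 - -5\right)^{2} = 9 \left(9 + 5\right)^{2} = 9 \cdot 14^{2} = 9 \cdot 196 = 1764$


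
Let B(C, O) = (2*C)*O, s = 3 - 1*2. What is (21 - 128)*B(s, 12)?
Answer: -2568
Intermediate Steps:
s = 1 (s = 3 - 2 = 1)
B(C, O) = 2*C*O
(21 - 128)*B(s, 12) = (21 - 128)*(2*1*12) = -107*24 = -2568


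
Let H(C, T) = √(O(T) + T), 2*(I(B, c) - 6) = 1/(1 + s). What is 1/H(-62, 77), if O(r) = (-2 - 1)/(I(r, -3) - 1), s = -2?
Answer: √687/229 ≈ 0.11446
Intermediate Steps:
I(B, c) = 11/2 (I(B, c) = 6 + 1/(2*(1 - 2)) = 6 + (½)/(-1) = 6 + (½)*(-1) = 6 - ½ = 11/2)
O(r) = -⅔ (O(r) = (-2 - 1)/(11/2 - 1) = -3/9/2 = -3*2/9 = -⅔)
H(C, T) = √(-⅔ + T)
1/H(-62, 77) = 1/(√(-6 + 9*77)/3) = 1/(√(-6 + 693)/3) = 1/(√687/3) = √687/229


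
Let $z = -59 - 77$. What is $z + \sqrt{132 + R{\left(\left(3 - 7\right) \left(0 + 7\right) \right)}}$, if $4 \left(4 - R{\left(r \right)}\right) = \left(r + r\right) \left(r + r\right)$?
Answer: $-136 + 18 i \sqrt{2} \approx -136.0 + 25.456 i$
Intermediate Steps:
$z = -136$ ($z = -59 - 77 = -136$)
$R{\left(r \right)} = 4 - r^{2}$ ($R{\left(r \right)} = 4 - \frac{\left(r + r\right) \left(r + r\right)}{4} = 4 - \frac{2 r 2 r}{4} = 4 - \frac{4 r^{2}}{4} = 4 - r^{2}$)
$z + \sqrt{132 + R{\left(\left(3 - 7\right) \left(0 + 7\right) \right)}} = -136 + \sqrt{132 + \left(4 - \left(\left(3 - 7\right) \left(0 + 7\right)\right)^{2}\right)} = -136 + \sqrt{132 + \left(4 - \left(\left(-4\right) 7\right)^{2}\right)} = -136 + \sqrt{132 + \left(4 - \left(-28\right)^{2}\right)} = -136 + \sqrt{132 + \left(4 - 784\right)} = -136 + \sqrt{132 - 780} = -136 + \sqrt{-648} = -136 + 18 i \sqrt{2}$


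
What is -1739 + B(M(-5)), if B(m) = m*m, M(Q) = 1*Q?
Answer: -1714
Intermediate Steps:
M(Q) = Q
B(m) = m**2
-1739 + B(M(-5)) = -1739 + (-5)**2 = -1739 + 25 = -1714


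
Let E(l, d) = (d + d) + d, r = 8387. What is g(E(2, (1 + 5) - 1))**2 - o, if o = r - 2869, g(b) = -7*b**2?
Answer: 2475107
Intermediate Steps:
E(l, d) = 3*d (E(l, d) = 2*d + d = 3*d)
o = 5518 (o = 8387 - 2869 = 5518)
g(E(2, (1 + 5) - 1))**2 - o = (-7*9*((1 + 5) - 1)**2)**2 - 1*5518 = (-7*9*(6 - 1)**2)**2 - 5518 = (-7*(3*5)**2)**2 - 5518 = (-7*15**2)**2 - 5518 = (-7*225)**2 - 5518 = (-1575)**2 - 5518 = 2480625 - 5518 = 2475107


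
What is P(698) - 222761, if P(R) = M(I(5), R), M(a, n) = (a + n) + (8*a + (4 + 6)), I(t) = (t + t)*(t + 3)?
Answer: -221333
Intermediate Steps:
I(t) = 2*t*(3 + t) (I(t) = (2*t)*(3 + t) = 2*t*(3 + t))
M(a, n) = 10 + n + 9*a (M(a, n) = (a + n) + (8*a + 10) = (a + n) + (10 + 8*a) = 10 + n + 9*a)
P(R) = 730 + R (P(R) = 10 + R + 9*(2*5*(3 + 5)) = 10 + R + 9*(2*5*8) = 10 + R + 9*80 = 10 + R + 720 = 730 + R)
P(698) - 222761 = (730 + 698) - 222761 = 1428 - 222761 = -221333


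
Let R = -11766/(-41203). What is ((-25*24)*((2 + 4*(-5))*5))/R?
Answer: 370827000/1961 ≈ 1.8910e+5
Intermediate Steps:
R = 11766/41203 (R = -11766*(-1/41203) = 11766/41203 ≈ 0.28556)
((-25*24)*((2 + 4*(-5))*5))/R = ((-25*24)*((2 + 4*(-5))*5))/(11766/41203) = -600*(2 - 20)*5*(41203/11766) = -(-10800)*5*(41203/11766) = -600*(-90)*(41203/11766) = 54000*(41203/11766) = 370827000/1961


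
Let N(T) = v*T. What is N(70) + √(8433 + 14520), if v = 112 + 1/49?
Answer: 54890/7 + √22953 ≈ 7992.9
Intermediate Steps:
v = 5489/49 (v = 112 + 1/49 = 5489/49 ≈ 112.02)
N(T) = 5489*T/49
N(70) + √(8433 + 14520) = (5489/49)*70 + √(8433 + 14520) = 54890/7 + √22953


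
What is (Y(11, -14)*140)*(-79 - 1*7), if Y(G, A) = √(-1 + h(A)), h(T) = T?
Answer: -12040*I*√15 ≈ -46631.0*I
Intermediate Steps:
Y(G, A) = √(-1 + A)
(Y(11, -14)*140)*(-79 - 1*7) = (√(-1 - 14)*140)*(-79 - 1*7) = (√(-15)*140)*(-79 - 7) = ((I*√15)*140)*(-86) = (140*I*√15)*(-86) = -12040*I*√15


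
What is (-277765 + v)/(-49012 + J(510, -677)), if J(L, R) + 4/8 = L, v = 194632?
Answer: 55422/32335 ≈ 1.7140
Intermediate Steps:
J(L, R) = -½ + L
(-277765 + v)/(-49012 + J(510, -677)) = (-277765 + 194632)/(-49012 + (-½ + 510)) = -83133/(-49012 + 1019/2) = -83133/(-97005/2) = -83133*(-2/97005) = 55422/32335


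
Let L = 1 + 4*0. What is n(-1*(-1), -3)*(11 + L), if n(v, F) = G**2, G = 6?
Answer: 432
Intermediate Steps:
n(v, F) = 36 (n(v, F) = 6**2 = 36)
L = 1 (L = 1 + 0 = 1)
n(-1*(-1), -3)*(11 + L) = 36*(11 + 1) = 36*12 = 432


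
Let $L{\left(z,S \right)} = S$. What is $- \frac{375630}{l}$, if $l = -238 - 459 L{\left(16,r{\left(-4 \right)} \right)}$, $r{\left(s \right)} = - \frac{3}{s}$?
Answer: $\frac{1502520}{2329} \approx 645.13$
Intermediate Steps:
$l = - \frac{2329}{4}$ ($l = -238 - 459 \left(- \frac{3}{-4}\right) = -238 - 459 \left(\left(-3\right) \left(- \frac{1}{4}\right)\right) = -238 - \frac{1377}{4} = - \frac{2329}{4} \approx -582.25$)
$- \frac{375630}{l} = - \frac{375630}{- \frac{2329}{4}} = \left(-375630\right) \left(- \frac{4}{2329}\right) = \frac{1502520}{2329}$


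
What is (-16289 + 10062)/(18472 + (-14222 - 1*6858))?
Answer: 6227/2608 ≈ 2.3877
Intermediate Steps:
(-16289 + 10062)/(18472 + (-14222 - 1*6858)) = -6227/(18472 + (-14222 - 6858)) = -6227/(18472 - 21080) = -6227/(-2608) = -6227*(-1/2608) = 6227/2608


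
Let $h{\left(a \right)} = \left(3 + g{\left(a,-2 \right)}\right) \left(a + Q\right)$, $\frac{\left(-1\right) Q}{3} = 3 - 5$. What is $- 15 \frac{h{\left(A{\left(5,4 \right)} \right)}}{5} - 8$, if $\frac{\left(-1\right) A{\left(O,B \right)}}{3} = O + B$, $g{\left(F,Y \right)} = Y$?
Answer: $55$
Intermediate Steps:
$Q = 6$ ($Q = - 3 \left(3 - 5\right) = \left(-3\right) \left(-2\right) = 6$)
$A{\left(O,B \right)} = - 3 B - 3 O$ ($A{\left(O,B \right)} = - 3 \left(O + B\right) = - 3 \left(B + O\right) = - 3 B - 3 O$)
$h{\left(a \right)} = 6 + a$ ($h{\left(a \right)} = \left(3 - 2\right) \left(a + 6\right) = 1 \left(6 + a\right) = 6 + a$)
$- 15 \frac{h{\left(A{\left(5,4 \right)} \right)}}{5} - 8 = - 15 \frac{6 - 27}{5} - 8 = - 15 \left(6 - 27\right) \frac{1}{5} - 8 = - 15 \left(\left(-21\right) \frac{1}{5}\right) - 8 = \left(-15\right) \left(- \frac{21}{5}\right) - 8 = 63 - 8 = 55$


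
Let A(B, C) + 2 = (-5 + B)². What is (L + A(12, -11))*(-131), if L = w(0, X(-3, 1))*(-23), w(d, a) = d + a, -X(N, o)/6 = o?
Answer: -24235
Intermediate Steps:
X(N, o) = -6*o
w(d, a) = a + d
L = 138 (L = (-6*1 + 0)*(-23) = (-6 + 0)*(-23) = -6*(-23) = 138)
A(B, C) = -2 + (-5 + B)²
(L + A(12, -11))*(-131) = (138 + (-2 + (-5 + 12)²))*(-131) = (138 + (-2 + 7²))*(-131) = (138 + (-2 + 49))*(-131) = (138 + 47)*(-131) = 185*(-131) = -24235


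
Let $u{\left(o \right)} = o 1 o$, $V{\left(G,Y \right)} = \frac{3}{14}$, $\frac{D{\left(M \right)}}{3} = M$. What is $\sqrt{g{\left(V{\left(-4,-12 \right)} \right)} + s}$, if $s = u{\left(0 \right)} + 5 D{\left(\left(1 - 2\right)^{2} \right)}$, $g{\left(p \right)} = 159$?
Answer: $\sqrt{174} \approx 13.191$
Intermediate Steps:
$D{\left(M \right)} = 3 M$
$V{\left(G,Y \right)} = \frac{3}{14}$ ($V{\left(G,Y \right)} = 3 \cdot \frac{1}{14} = \frac{3}{14}$)
$u{\left(o \right)} = o^{2}$ ($u{\left(o \right)} = o o = o^{2}$)
$s = 15$ ($s = 0^{2} + 5 \cdot 3 \left(1 - 2\right)^{2} = 0 + 5 \cdot 3 \left(-1\right)^{2} = 0 + 5 \cdot 3 \cdot 1 = 0 + 5 \cdot 3 = 0 + 15 = 15$)
$\sqrt{g{\left(V{\left(-4,-12 \right)} \right)} + s} = \sqrt{159 + 15} = \sqrt{174}$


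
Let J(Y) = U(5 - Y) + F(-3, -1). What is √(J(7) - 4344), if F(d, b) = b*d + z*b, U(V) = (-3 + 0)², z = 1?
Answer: I*√4333 ≈ 65.826*I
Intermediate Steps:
U(V) = 9 (U(V) = (-3)² = 9)
F(d, b) = b + b*d (F(d, b) = b*d + 1*b = b*d + b = b + b*d)
J(Y) = 11 (J(Y) = 9 - (1 - 3) = 9 - 1*(-2) = 9 + 2 = 11)
√(J(7) - 4344) = √(11 - 4344) = √(-4333) = I*√4333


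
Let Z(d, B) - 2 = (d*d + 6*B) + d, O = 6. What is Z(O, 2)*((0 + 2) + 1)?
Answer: 168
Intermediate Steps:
Z(d, B) = 2 + d + d² + 6*B (Z(d, B) = 2 + ((d*d + 6*B) + d) = 2 + ((d² + 6*B) + d) = 2 + (d + d² + 6*B) = 2 + d + d² + 6*B)
Z(O, 2)*((0 + 2) + 1) = (2 + 6 + 6² + 6*2)*((0 + 2) + 1) = (2 + 6 + 36 + 12)*(2 + 1) = 56*3 = 168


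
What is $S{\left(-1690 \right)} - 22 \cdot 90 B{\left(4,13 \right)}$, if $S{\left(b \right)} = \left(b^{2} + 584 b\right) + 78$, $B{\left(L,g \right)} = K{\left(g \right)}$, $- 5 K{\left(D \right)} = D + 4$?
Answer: $1875950$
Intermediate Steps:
$K{\left(D \right)} = - \frac{4}{5} - \frac{D}{5}$ ($K{\left(D \right)} = - \frac{D + 4}{5} = - \frac{4 + D}{5} = - \frac{4}{5} - \frac{D}{5}$)
$B{\left(L,g \right)} = - \frac{4}{5} - \frac{g}{5}$
$S{\left(b \right)} = 78 + b^{2} + 584 b$
$S{\left(-1690 \right)} - 22 \cdot 90 B{\left(4,13 \right)} = \left(78 + \left(-1690\right)^{2} + 584 \left(-1690\right)\right) - 22 \cdot 90 \left(- \frac{4}{5} - \frac{13}{5}\right) = \left(78 + 2856100 - 986960\right) - 1980 \left(- \frac{4}{5} - \frac{13}{5}\right) = 1869218 - 1980 \left(- \frac{17}{5}\right) = 1869218 - -6732 = 1869218 + 6732 = 1875950$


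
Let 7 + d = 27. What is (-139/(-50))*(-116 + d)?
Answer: -6672/25 ≈ -266.88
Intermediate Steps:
d = 20 (d = -7 + 27 = 20)
(-139/(-50))*(-116 + d) = (-139/(-50))*(-116 + 20) = -139*(-1/50)*(-96) = (139/50)*(-96) = -6672/25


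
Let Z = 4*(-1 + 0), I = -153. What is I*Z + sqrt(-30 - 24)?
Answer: 612 + 3*I*sqrt(6) ≈ 612.0 + 7.3485*I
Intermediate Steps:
Z = -4 (Z = 4*(-1) = -4)
I*Z + sqrt(-30 - 24) = -153*(-4) + sqrt(-30 - 24) = 612 + sqrt(-54) = 612 + 3*I*sqrt(6)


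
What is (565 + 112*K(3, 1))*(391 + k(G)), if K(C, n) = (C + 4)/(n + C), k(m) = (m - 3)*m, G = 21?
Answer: 585209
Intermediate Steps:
k(m) = m*(-3 + m) (k(m) = (-3 + m)*m = m*(-3 + m))
K(C, n) = (4 + C)/(C + n)
(565 + 112*K(3, 1))*(391 + k(G)) = (565 + 112*((4 + 3)/(3 + 1)))*(391 + 21*(-3 + 21)) = (565 + 112*(7/4))*(391 + 21*18) = (565 + 112*((¼)*7))*(391 + 378) = (565 + 112*(7/4))*769 = (565 + 196)*769 = 761*769 = 585209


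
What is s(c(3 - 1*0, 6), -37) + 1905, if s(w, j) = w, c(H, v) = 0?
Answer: 1905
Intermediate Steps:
s(c(3 - 1*0, 6), -37) + 1905 = 0 + 1905 = 1905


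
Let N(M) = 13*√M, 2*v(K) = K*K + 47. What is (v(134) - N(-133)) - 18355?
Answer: -18707/2 - 13*I*√133 ≈ -9353.5 - 149.92*I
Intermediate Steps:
v(K) = 47/2 + K²/2 (v(K) = (K*K + 47)/2 = (K² + 47)/2 = (47 + K²)/2 = 47/2 + K²/2)
(v(134) - N(-133)) - 18355 = ((47/2 + (½)*134²) - 13*√(-133)) - 18355 = ((47/2 + (½)*17956) - 13*I*√133) - 18355 = ((47/2 + 8978) - 13*I*√133) - 18355 = (18003/2 - 13*I*√133) - 18355 = -18707/2 - 13*I*√133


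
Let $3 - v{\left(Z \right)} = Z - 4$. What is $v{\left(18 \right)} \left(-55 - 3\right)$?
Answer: $638$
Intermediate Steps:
$v{\left(Z \right)} = 7 - Z$ ($v{\left(Z \right)} = 3 - \left(Z - 4\right) = 3 - \left(-4 + Z\right) = 7 - Z$)
$v{\left(18 \right)} \left(-55 - 3\right) = \left(7 - 18\right) \left(-55 - 3\right) = \left(7 - 18\right) \left(-58\right) = \left(-11\right) \left(-58\right) = 638$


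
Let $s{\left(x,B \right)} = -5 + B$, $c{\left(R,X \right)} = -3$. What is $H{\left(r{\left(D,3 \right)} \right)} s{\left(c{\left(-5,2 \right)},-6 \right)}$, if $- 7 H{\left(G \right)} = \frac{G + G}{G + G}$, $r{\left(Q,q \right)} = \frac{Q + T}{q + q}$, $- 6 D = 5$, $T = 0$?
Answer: $\frac{11}{7} \approx 1.5714$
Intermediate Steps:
$D = - \frac{5}{6}$ ($D = \left(- \frac{1}{6}\right) 5 = - \frac{5}{6} \approx -0.83333$)
$r{\left(Q,q \right)} = \frac{Q}{2 q}$ ($r{\left(Q,q \right)} = \frac{Q + 0}{q + q} = \frac{Q}{2 q}$)
$H{\left(G \right)} = - \frac{1}{7}$ ($H{\left(G \right)} = - \frac{\left(G + G\right) \frac{1}{G + G}}{7} = - \frac{2 G \frac{1}{2 G}}{7} = \left(- \frac{1}{7}\right) 1 = - \frac{1}{7}$)
$H{\left(r{\left(D,3 \right)} \right)} s{\left(c{\left(-5,2 \right)},-6 \right)} = - \frac{-5 - 6}{7} = \left(- \frac{1}{7}\right) \left(-11\right) = \frac{11}{7}$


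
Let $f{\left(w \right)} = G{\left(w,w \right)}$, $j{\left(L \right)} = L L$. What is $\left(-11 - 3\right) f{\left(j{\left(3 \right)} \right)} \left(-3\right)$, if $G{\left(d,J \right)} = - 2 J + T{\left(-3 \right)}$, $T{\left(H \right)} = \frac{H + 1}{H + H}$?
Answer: $-742$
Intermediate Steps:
$T{\left(H \right)} = \frac{1 + H}{2 H}$
$G{\left(d,J \right)} = \frac{1}{3} - 2 J$ ($G{\left(d,J \right)} = - 2 J + \frac{1 - 3}{2 \left(-3\right)} = - 2 J + \frac{1}{2} \left(- \frac{1}{3}\right) \left(-2\right) = - 2 J + \frac{1}{3} = \frac{1}{3} - 2 J$)
$j{\left(L \right)} = L^{2}$
$f{\left(w \right)} = \frac{1}{3} - 2 w$
$\left(-11 - 3\right) f{\left(j{\left(3 \right)} \right)} \left(-3\right) = \left(-11 - 3\right) \left(\frac{1}{3} - 2 \cdot 3^{2}\right) \left(-3\right) = - 14 \left(\frac{1}{3} - 18\right) \left(-3\right) = \left(-14\right) \left(- \frac{53}{3}\right) \left(-3\right) = \frac{742}{3} \left(-3\right) = -742$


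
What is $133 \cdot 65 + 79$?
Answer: $8724$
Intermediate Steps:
$133 \cdot 65 + 79 = 8645 + 79 = 8724$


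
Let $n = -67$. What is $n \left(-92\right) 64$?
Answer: $394496$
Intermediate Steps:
$n \left(-92\right) 64 = \left(-67\right) \left(-92\right) 64 = 6164 \cdot 64 = 394496$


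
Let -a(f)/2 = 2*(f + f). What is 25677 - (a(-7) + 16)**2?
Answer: 20493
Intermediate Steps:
a(f) = -8*f (a(f) = -4*(f + f) = -4*2*f = -8*f)
25677 - (a(-7) + 16)**2 = 25677 - (-8*(-7) + 16)**2 = 25677 - (56 + 16)**2 = 25677 - 1*72**2 = 25677 - 1*5184 = 25677 - 5184 = 20493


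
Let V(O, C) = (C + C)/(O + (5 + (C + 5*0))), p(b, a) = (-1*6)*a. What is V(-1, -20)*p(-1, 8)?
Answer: -120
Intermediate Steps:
p(b, a) = -6*a
V(O, C) = 2*C/(5 + C + O) (V(O, C) = (2*C)/(O + (5 + (C + 0))) = (2*C)/(O + (5 + C)) = (2*C)/(5 + C + O) = 2*C/(5 + C + O))
V(-1, -20)*p(-1, 8) = (2*(-20)/(5 - 20 - 1))*(-6*8) = (2*(-20)/(-16))*(-48) = (2*(-20)*(-1/16))*(-48) = (5/2)*(-48) = -120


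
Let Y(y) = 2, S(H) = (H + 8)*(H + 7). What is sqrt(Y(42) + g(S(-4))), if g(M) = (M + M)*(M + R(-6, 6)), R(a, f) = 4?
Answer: sqrt(386) ≈ 19.647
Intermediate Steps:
S(H) = (7 + H)*(8 + H) (S(H) = (8 + H)*(7 + H) = (7 + H)*(8 + H))
g(M) = 2*M*(4 + M) (g(M) = (M + M)*(M + 4) = (2*M)*(4 + M) = 2*M*(4 + M))
sqrt(Y(42) + g(S(-4))) = sqrt(2 + 2*(56 + (-4)**2 + 15*(-4))*(4 + (56 + (-4)**2 + 15*(-4)))) = sqrt(2 + 2*(56 + 16 - 60)*(4 + (56 + 16 - 60))) = sqrt(2 + 2*12*(4 + 12)) = sqrt(2 + 2*12*16) = sqrt(2 + 384) = sqrt(386)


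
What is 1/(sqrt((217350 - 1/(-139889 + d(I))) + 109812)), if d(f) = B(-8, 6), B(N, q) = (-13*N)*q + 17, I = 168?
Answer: 12*sqrt(44053284589159)/45556654177 ≈ 0.0017483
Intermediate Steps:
B(N, q) = 17 - 13*N*q (B(N, q) = -13*N*q + 17 = 17 - 13*N*q)
d(f) = 641 (d(f) = 17 - 13*(-8)*6 = 17 + 624 = 641)
1/(sqrt((217350 - 1/(-139889 + d(I))) + 109812)) = 1/(sqrt((217350 - 1/(-139889 + 641)) + 109812)) = 1/(sqrt((217350 - 1/(-139248)) + 109812)) = 1/(sqrt((217350 - 1*(-1/139248)) + 109812)) = 1/(sqrt((217350 + 1/139248) + 109812)) = 1/(sqrt(30265552801/139248 + 109812)) = 1/(sqrt(45556654177/139248)) = 1/(sqrt(44053284589159)/11604) = 12*sqrt(44053284589159)/45556654177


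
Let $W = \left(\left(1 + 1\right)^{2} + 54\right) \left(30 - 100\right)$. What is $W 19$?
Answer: $-77140$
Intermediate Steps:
$W = -4060$ ($W = \left(2^{2} + 54\right) \left(-70\right) = \left(4 + 54\right) \left(-70\right) = 58 \left(-70\right) = -4060$)
$W 19 = \left(-4060\right) 19 = -77140$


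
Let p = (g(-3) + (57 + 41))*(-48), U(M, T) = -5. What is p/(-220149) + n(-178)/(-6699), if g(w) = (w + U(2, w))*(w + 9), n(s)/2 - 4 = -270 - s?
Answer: 184592/4965583 ≈ 0.037174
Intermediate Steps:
n(s) = -532 - 2*s (n(s) = 8 + 2*(-270 - s) = 8 + (-540 - 2*s) = -532 - 2*s)
g(w) = (-5 + w)*(9 + w) (g(w) = (w - 5)*(w + 9) = (-5 + w)*(9 + w))
p = -2400 (p = ((-45 + (-3)² + 4*(-3)) + (57 + 41))*(-48) = ((-45 + 9 - 12) + 98)*(-48) = (-48 + 98)*(-48) = 50*(-48) = -2400)
p/(-220149) + n(-178)/(-6699) = -2400/(-220149) + (-532 - 2*(-178))/(-6699) = -2400*(-1/220149) + (-532 + 356)*(-1/6699) = 800/73383 - 176*(-1/6699) = 800/73383 + 16/609 = 184592/4965583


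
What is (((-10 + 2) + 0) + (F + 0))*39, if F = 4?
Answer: -156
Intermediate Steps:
(((-10 + 2) + 0) + (F + 0))*39 = (((-10 + 2) + 0) + (4 + 0))*39 = ((-8 + 0) + 4)*39 = (-8 + 4)*39 = -4*39 = -156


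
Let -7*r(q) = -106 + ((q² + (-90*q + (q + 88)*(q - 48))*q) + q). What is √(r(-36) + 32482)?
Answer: 2*√6629 ≈ 162.84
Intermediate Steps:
r(q) = 106/7 - q/7 - q²/7 - q*(-90*q + (-48 + q)*(88 + q))/7 (r(q) = -(-106 + ((q² + (-90*q + (q + 88)*(q - 48))*q) + q))/7 = -(-106 + ((q² + (-90*q + (88 + q)*(-48 + q))*q) + q))/7 = -(-106 + ((q² + (-90*q + (-48 + q)*(88 + q))*q) + q))/7 = -(-106 + ((q² + q*(-90*q + (-48 + q)*(88 + q))) + q))/7 = -(-106 + (q + q² + q*(-90*q + (-48 + q)*(88 + q))))/7 = -(-106 + q + q² + q*(-90*q + (-48 + q)*(88 + q)))/7 = 106/7 - q/7 - q²/7 - q*(-90*q + (-48 + q)*(88 + q))/7)
√(r(-36) + 32482) = √((106/7 + 7*(-36)² - ⅐*(-36)³ + (4223/7)*(-36)) + 32482) = √((106/7 + 7*1296 - ⅐*(-46656) - 152028/7) + 32482) = √((106/7 + 9072 + 46656/7 - 152028/7) + 32482) = √(-5966 + 32482) = √26516 = 2*√6629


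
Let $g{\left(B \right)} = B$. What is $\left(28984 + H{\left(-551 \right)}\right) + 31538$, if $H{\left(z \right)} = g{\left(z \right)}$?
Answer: $59971$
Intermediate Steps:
$H{\left(z \right)} = z$
$\left(28984 + H{\left(-551 \right)}\right) + 31538 = \left(28984 - 551\right) + 31538 = 28433 + 31538 = 59971$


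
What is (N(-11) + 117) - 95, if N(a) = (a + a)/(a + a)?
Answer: 23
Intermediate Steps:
N(a) = 1 (N(a) = (2*a)/((2*a)) = (2*a)*(1/(2*a)) = 1)
(N(-11) + 117) - 95 = (1 + 117) - 95 = 118 - 95 = 23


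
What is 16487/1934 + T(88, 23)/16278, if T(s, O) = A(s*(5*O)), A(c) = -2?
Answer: 134185759/15740826 ≈ 8.5247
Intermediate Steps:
T(s, O) = -2
16487/1934 + T(88, 23)/16278 = 16487/1934 - 2/16278 = 16487*(1/1934) - 2*1/16278 = 16487/1934 - 1/8139 = 134185759/15740826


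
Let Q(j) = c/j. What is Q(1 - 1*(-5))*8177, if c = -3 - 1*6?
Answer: -24531/2 ≈ -12266.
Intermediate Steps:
c = -9 (c = -3 - 6 = -9)
Q(j) = -9/j
Q(1 - 1*(-5))*8177 = -9/(1 - 1*(-5))*8177 = -9/(1 + 5)*8177 = -9/6*8177 = -9*1/6*8177 = -3/2*8177 = -24531/2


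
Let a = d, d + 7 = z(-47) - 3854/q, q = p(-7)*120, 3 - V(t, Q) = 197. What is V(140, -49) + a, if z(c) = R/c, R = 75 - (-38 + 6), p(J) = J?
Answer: -3922111/19740 ≈ -198.69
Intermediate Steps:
R = 107 (R = 75 - 1*(-32) = 75 + 32 = 107)
V(t, Q) = -194 (V(t, Q) = 3 - 1*197 = 3 - 197 = -194)
z(c) = 107/c
q = -840 (q = -7*120 = -840)
d = -92551/19740 (d = -7 + (107/(-47) - 3854/(-840)) = -7 + (107*(-1/47) - 3854*(-1/840)) = -7 + (-107/47 + 1927/420) = -7 + 45629/19740 = -92551/19740 ≈ -4.6885)
a = -92551/19740 ≈ -4.6885
V(140, -49) + a = -194 - 92551/19740 = -3922111/19740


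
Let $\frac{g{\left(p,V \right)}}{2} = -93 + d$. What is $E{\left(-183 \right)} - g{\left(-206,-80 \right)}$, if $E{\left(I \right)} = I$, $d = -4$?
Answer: $11$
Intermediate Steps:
$g{\left(p,V \right)} = -194$ ($g{\left(p,V \right)} = 2 \left(-93 - 4\right) = 2 \left(-97\right) = -194$)
$E{\left(-183 \right)} - g{\left(-206,-80 \right)} = -183 - -194 = -183 + 194 = 11$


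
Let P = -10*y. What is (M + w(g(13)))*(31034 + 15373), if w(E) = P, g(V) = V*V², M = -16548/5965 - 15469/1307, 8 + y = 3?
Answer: 12804244889103/7796255 ≈ 1.6424e+6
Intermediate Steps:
y = -5 (y = -8 + 3 = -5)
M = -113900821/7796255 (M = -16548*1/5965 - 15469*1/1307 = -16548/5965 - 15469/1307 = -113900821/7796255 ≈ -14.610)
g(V) = V³
P = 50 (P = -10*(-5) = 50)
w(E) = 50
(M + w(g(13)))*(31034 + 15373) = (-113900821/7796255 + 50)*(31034 + 15373) = (275911929/7796255)*46407 = 12804244889103/7796255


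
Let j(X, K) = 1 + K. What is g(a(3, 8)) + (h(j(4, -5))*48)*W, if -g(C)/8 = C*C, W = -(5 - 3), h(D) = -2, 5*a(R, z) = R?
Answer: 4728/25 ≈ 189.12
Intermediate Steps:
a(R, z) = R/5
W = -2 (W = -1*2 = -2)
g(C) = -8*C² (g(C) = -8*C*C = -8*C²)
g(a(3, 8)) + (h(j(4, -5))*48)*W = -8*((⅕)*3)² - 2*48*(-2) = -8*(⅗)² - 96*(-2) = -8*9/25 + 192 = -72/25 + 192 = 4728/25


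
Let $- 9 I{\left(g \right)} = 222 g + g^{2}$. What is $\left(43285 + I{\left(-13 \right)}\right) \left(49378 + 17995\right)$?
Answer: $\frac{26429215186}{9} \approx 2.9366 \cdot 10^{9}$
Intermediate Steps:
$I{\left(g \right)} = - \frac{74 g}{3} - \frac{g^{2}}{9}$ ($I{\left(g \right)} = - \frac{222 g + g^{2}}{9} = - \frac{g^{2} + 222 g}{9} = - \frac{74 g}{3} - \frac{g^{2}}{9}$)
$\left(43285 + I{\left(-13 \right)}\right) \left(49378 + 17995\right) = \left(43285 - - \frac{13 \left(222 - 13\right)}{9}\right) \left(49378 + 17995\right) = \left(43285 - \left(- \frac{13}{9}\right) 209\right) 67373 = \left(43285 + \frac{2717}{9}\right) 67373 = \frac{392282}{9} \cdot 67373 = \frac{26429215186}{9}$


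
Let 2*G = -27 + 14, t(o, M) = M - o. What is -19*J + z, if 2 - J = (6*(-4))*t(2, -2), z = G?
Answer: 3559/2 ≈ 1779.5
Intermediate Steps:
G = -13/2 (G = (-27 + 14)/2 = (1/2)*(-13) = -13/2 ≈ -6.5000)
z = -13/2 ≈ -6.5000
J = -94 (J = 2 - 6*(-4)*(-2 - 1*2) = 2 - (-24)*(-2 - 2) = 2 - (-24)*(-4) = 2 - 1*96 = 2 - 96 = -94)
-19*J + z = -19*(-94) - 13/2 = 1786 - 13/2 = 3559/2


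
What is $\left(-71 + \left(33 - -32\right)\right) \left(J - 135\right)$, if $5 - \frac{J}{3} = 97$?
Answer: $2466$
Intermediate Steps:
$J = -276$ ($J = 15 - 291 = -276$)
$\left(-71 + \left(33 - -32\right)\right) \left(J - 135\right) = \left(-71 + \left(33 - -32\right)\right) \left(-276 - 135\right) = \left(-71 + \left(33 + 32\right)\right) \left(-411\right) = \left(-71 + 65\right) \left(-411\right) = \left(-6\right) \left(-411\right) = 2466$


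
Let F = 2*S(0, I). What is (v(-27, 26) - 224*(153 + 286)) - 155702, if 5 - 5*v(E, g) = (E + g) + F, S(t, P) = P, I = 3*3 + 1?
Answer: -1270204/5 ≈ -2.5404e+5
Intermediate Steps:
I = 10 (I = 9 + 1 = 10)
F = 20 (F = 2*10 = 20)
v(E, g) = -3 - E/5 - g/5 (v(E, g) = 1 - ((E + g) + 20)/5 = 1 - (20 + E + g)/5 = 1 + (-4 - E/5 - g/5) = -3 - E/5 - g/5)
(v(-27, 26) - 224*(153 + 286)) - 155702 = ((-3 - ⅕*(-27) - ⅕*26) - 224*(153 + 286)) - 155702 = ((-3 + 27/5 - 26/5) - 224*439) - 155702 = (-14/5 - 98336) - 155702 = -491694/5 - 155702 = -1270204/5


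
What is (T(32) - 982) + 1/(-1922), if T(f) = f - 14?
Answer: -1852809/1922 ≈ -964.00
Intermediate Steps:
T(f) = -14 + f
(T(32) - 982) + 1/(-1922) = ((-14 + 32) - 982) + 1/(-1922) = (18 - 982) - 1/1922 = -964 - 1/1922 = -1852809/1922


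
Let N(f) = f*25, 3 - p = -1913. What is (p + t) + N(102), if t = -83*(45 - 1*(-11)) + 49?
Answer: -133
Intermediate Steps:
p = 1916 (p = 3 - 1*(-1913) = 3 + 1913 = 1916)
N(f) = 25*f
t = -4599 (t = -83*(45 + 11) + 49 = -83*56 + 49 = -4648 + 49 = -4599)
(p + t) + N(102) = (1916 - 4599) + 25*102 = -2683 + 2550 = -133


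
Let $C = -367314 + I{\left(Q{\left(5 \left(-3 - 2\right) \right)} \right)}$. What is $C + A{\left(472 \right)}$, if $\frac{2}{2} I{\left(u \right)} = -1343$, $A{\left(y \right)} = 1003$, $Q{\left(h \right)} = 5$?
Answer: $-367654$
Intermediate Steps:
$I{\left(u \right)} = -1343$
$C = -368657$ ($C = -367314 - 1343 = -368657$)
$C + A{\left(472 \right)} = -368657 + 1003 = -367654$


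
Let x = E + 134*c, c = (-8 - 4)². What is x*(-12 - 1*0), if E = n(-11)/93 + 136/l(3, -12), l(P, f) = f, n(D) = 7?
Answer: -7173924/31 ≈ -2.3142e+5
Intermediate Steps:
c = 144 (c = (-12)² = 144)
E = -349/31 (E = 7/93 + 136/(-12) = 7*(1/93) + 136*(-1/12) = 7/93 - 34/3 = -349/31 ≈ -11.258)
x = 597827/31 (x = -349/31 + 134*144 = -349/31 + 19296 = 597827/31 ≈ 19285.)
x*(-12 - 1*0) = 597827*(-12 - 1*0)/31 = 597827*(-12 + 0)/31 = (597827/31)*(-12) = -7173924/31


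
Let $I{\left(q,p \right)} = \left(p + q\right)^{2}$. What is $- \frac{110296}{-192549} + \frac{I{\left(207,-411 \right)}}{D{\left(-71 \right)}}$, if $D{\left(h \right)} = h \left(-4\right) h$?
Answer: $- \frac{1447277660}{970639509} \approx -1.4911$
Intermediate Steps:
$D{\left(h \right)} = - 4 h^{2}$ ($D{\left(h \right)} = - 4 h h = - 4 h^{2}$)
$- \frac{110296}{-192549} + \frac{I{\left(207,-411 \right)}}{D{\left(-71 \right)}} = - \frac{110296}{-192549} + \frac{\left(-411 + 207\right)^{2}}{\left(-4\right) \left(-71\right)^{2}} = \left(-110296\right) \left(- \frac{1}{192549}\right) + \frac{\left(-204\right)^{2}}{\left(-4\right) 5041} = \frac{110296}{192549} + \frac{41616}{-20164} = \frac{110296}{192549} + 41616 \left(- \frac{1}{20164}\right) = \frac{110296}{192549} - \frac{10404}{5041} = - \frac{1447277660}{970639509}$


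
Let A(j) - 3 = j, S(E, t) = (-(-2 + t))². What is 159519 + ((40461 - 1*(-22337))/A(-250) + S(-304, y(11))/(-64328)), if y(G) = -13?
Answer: 2530560217985/15889016 ≈ 1.5926e+5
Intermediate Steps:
S(E, t) = (2 - t)²
A(j) = 3 + j
159519 + ((40461 - 1*(-22337))/A(-250) + S(-304, y(11))/(-64328)) = 159519 + ((40461 - 1*(-22337))/(3 - 250) + (-2 - 13)²/(-64328)) = 159519 + ((40461 + 22337)/(-247) + (-15)²*(-1/64328)) = 159519 + (62798*(-1/247) + 225*(-1/64328)) = 159519 + (-62798/247 - 225/64328) = 159519 - 4039725319/15889016 = 2530560217985/15889016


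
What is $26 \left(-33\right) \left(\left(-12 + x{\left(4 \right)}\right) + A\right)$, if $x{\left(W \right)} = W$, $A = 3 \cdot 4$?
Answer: $-3432$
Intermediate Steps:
$A = 12$
$26 \left(-33\right) \left(\left(-12 + x{\left(4 \right)}\right) + A\right) = 26 \left(-33\right) \left(\left(-12 + 4\right) + 12\right) = - 858 \left(-8 + 12\right) = \left(-858\right) 4 = -3432$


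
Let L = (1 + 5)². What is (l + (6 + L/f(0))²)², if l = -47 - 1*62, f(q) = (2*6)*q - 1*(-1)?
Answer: 2739025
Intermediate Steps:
L = 36 (L = 6² = 36)
f(q) = 1 + 12*q (f(q) = 12*q + 1 = 1 + 12*q)
l = -109 (l = -47 - 62 = -109)
(l + (6 + L/f(0))²)² = (-109 + (6 + 36/(1 + 12*0))²)² = (-109 + (6 + 36/(1 + 0))²)² = (-109 + (6 + 36/1)²)² = (-109 + (6 + 36*1)²)² = (-109 + (6 + 36)²)² = (-109 + 42²)² = (-109 + 1764)² = 1655² = 2739025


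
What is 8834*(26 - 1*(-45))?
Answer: 627214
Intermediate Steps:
8834*(26 - 1*(-45)) = 8834*(26 + 45) = 8834*71 = 627214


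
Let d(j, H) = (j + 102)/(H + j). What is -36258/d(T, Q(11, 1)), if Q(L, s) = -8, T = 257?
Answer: -9028242/359 ≈ -25148.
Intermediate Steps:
d(j, H) = (102 + j)/(H + j)
-36258/d(T, Q(11, 1)) = -36258*(-8 + 257)/(102 + 257) = -36258/(359/249) = -36258/((1/249)*359) = -36258/359/249 = -36258*249/359 = -9028242/359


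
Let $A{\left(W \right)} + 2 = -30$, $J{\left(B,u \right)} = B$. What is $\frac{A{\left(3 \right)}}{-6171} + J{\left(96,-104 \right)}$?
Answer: $\frac{592448}{6171} \approx 96.005$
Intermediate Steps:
$A{\left(W \right)} = -32$ ($A{\left(W \right)} = -2 - 30 = -32$)
$\frac{A{\left(3 \right)}}{-6171} + J{\left(96,-104 \right)} = - \frac{32}{-6171} + 96 = \left(-32\right) \left(- \frac{1}{6171}\right) + 96 = \frac{32}{6171} + 96 = \frac{592448}{6171}$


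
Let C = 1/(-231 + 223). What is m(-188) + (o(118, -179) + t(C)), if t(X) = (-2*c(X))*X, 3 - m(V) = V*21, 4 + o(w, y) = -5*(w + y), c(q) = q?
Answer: 136063/32 ≈ 4252.0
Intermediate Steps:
o(w, y) = -4 - 5*w - 5*y (o(w, y) = -4 - 5*(w + y) = -4 + (-5*w - 5*y) = -4 - 5*w - 5*y)
m(V) = 3 - 21*V (m(V) = 3 - V*21 = 3 - 21*V)
C = -⅛ (C = 1/(-8) = -⅛ ≈ -0.12500)
t(X) = -2*X² (t(X) = (-2*X)*X = -2*X²)
m(-188) + (o(118, -179) + t(C)) = (3 - 21*(-188)) + ((-4 - 5*118 - 5*(-179)) - 2*(-⅛)²) = (3 + 3948) + ((-4 - 590 + 895) - 2*1/64) = 3951 + (301 - 1/32) = 3951 + 9631/32 = 136063/32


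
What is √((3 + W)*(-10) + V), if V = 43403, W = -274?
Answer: √46113 ≈ 214.74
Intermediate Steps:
√((3 + W)*(-10) + V) = √((3 - 274)*(-10) + 43403) = √(-271*(-10) + 43403) = √(2710 + 43403) = √46113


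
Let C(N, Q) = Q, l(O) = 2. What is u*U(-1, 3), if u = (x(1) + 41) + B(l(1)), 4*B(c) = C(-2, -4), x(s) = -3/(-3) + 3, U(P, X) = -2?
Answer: -88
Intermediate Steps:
x(s) = 4 (x(s) = -3*(-⅓) + 3 = 1 + 3 = 4)
B(c) = -1 (B(c) = (¼)*(-4) = -1)
u = 44 (u = (4 + 41) - 1 = 45 - 1 = 44)
u*U(-1, 3) = 44*(-2) = -88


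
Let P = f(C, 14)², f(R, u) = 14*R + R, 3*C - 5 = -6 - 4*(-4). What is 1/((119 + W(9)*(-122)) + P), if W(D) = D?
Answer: 1/4646 ≈ 0.00021524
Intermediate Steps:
C = 5 (C = 5/3 + (-6 - 4*(-4))/3 = 5/3 + (-6 + 16)/3 = 5/3 + (⅓)*10 = 5/3 + 10/3 = 5)
f(R, u) = 15*R
P = 5625 (P = (15*5)² = 75² = 5625)
1/((119 + W(9)*(-122)) + P) = 1/((119 + 9*(-122)) + 5625) = 1/((119 - 1098) + 5625) = 1/(-979 + 5625) = 1/4646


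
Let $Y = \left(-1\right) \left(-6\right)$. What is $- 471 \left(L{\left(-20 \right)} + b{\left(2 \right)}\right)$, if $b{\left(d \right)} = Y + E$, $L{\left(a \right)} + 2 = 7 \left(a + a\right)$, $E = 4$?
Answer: $128112$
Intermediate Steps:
$L{\left(a \right)} = -2 + 14 a$ ($L{\left(a \right)} = -2 + 7 \left(a + a\right) = -2 + 7 \cdot 2 a = -2 + 14 a$)
$Y = 6$
$b{\left(d \right)} = 10$ ($b{\left(d \right)} = 6 + 4 = 10$)
$- 471 \left(L{\left(-20 \right)} + b{\left(2 \right)}\right) = - 471 \left(\left(-2 + 14 \left(-20\right)\right) + 10\right) = - 471 \left(\left(-2 - 280\right) + 10\right) = - 471 \left(-282 + 10\right) = \left(-471\right) \left(-272\right) = 128112$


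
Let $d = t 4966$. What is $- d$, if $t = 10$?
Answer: $-49660$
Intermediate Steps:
$d = 49660$ ($d = 10 \cdot 4966 = 49660$)
$- d = \left(-1\right) 49660 = -49660$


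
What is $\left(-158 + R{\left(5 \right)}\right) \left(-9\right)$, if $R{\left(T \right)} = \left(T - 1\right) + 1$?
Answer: $1377$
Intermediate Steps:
$R{\left(T \right)} = T$ ($R{\left(T \right)} = \left(-1 + T\right) + 1 = T$)
$\left(-158 + R{\left(5 \right)}\right) \left(-9\right) = \left(-158 + 5\right) \left(-9\right) = \left(-153\right) \left(-9\right) = 1377$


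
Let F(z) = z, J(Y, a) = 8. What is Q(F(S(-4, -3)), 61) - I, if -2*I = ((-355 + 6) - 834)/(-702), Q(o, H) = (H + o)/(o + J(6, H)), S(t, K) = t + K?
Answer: 5923/108 ≈ 54.843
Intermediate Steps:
S(t, K) = K + t
Q(o, H) = (H + o)/(8 + o) (Q(o, H) = (H + o)/(o + 8) = (H + o)/(8 + o))
I = -91/108 (I = -((-355 + 6) - 834)/(2*(-702)) = -(-349 - 834)*(-1)/(2*702) = -(-1183)*(-1)/(2*702) = -1/2*91/54 = -91/108 ≈ -0.84259)
Q(F(S(-4, -3)), 61) - I = (61 + (-3 - 4))/(8 + (-3 - 4)) - 1*(-91/108) = (61 - 7)/(8 - 7) + 91/108 = 54/1 + 91/108 = 1*54 + 91/108 = 54 + 91/108 = 5923/108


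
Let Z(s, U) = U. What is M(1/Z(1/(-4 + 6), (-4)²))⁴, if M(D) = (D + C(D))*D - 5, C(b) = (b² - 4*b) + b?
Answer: 176989433210656641/281474976710656 ≈ 628.79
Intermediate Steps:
C(b) = b² - 3*b
M(D) = -5 + D*(D + D*(-3 + D)) (M(D) = (D + D*(-3 + D))*D - 5 = D*(D + D*(-3 + D)) - 5 = -5 + D*(D + D*(-3 + D)))
M(1/Z(1/(-4 + 6), (-4)²))⁴ = (-5 + (1/((-4)²))³ - 2*(1/((-4)²))²)⁴ = (-5 + (1/16)³ - 2*(1/16)²)⁴ = (-5 + 1/4096 - 2*1/256)⁴ = (-5 + 1/4096 - 1/128)⁴ = (-20511/4096)⁴ = 176989433210656641/281474976710656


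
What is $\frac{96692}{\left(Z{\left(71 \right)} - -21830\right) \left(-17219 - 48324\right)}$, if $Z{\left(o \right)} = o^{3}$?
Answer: $- \frac{96692}{24889364363} \approx -3.8849 \cdot 10^{-6}$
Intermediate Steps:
$\frac{96692}{\left(Z{\left(71 \right)} - -21830\right) \left(-17219 - 48324\right)} = \frac{96692}{\left(71^{3} - -21830\right) \left(-17219 - 48324\right)} = \frac{96692}{\left(357911 + 21830\right) \left(-65543\right)} = \frac{96692}{379741 \left(-65543\right)} = \frac{96692}{-24889364363} = 96692 \left(- \frac{1}{24889364363}\right) = - \frac{96692}{24889364363}$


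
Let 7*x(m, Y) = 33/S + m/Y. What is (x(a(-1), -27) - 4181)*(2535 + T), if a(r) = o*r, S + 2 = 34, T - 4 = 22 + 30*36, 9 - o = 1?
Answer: -92064654781/6048 ≈ -1.5222e+7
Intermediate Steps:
o = 8 (o = 9 - 1*1 = 9 - 1 = 8)
T = 1106 (T = 4 + (22 + 30*36) = 4 + (22 + 1080) = 4 + 1102 = 1106)
S = 32 (S = -2 + 34 = 32)
a(r) = 8*r
x(m, Y) = 33/224 + m/(7*Y) (x(m, Y) = (33/32 + m/Y)/7 = 33/224 + m/(7*Y))
(x(a(-1), -27) - 4181)*(2535 + T) = ((33/224 + (⅐)*(8*(-1))/(-27)) - 4181)*(2535 + 1106) = ((33/224 + (⅐)*(-8)*(-1/27)) - 4181)*3641 = ((33/224 + 8/189) - 4181)*3641 = (1147/6048 - 4181)*3641 = -25285541/6048*3641 = -92064654781/6048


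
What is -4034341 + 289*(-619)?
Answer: -4213232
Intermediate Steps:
-4034341 + 289*(-619) = -4034341 - 178891 = -4213232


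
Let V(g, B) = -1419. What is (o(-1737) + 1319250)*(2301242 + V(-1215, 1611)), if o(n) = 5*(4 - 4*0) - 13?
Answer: 3034057591511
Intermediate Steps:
o(n) = 7 (o(n) = 5*(4 + 0) - 13 = 5*4 - 13 = 20 - 13 = 7)
(o(-1737) + 1319250)*(2301242 + V(-1215, 1611)) = (7 + 1319250)*(2301242 - 1419) = 1319257*2299823 = 3034057591511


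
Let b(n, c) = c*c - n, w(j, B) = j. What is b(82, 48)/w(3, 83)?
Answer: 2222/3 ≈ 740.67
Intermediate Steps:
b(n, c) = c² - n
b(82, 48)/w(3, 83) = (48² - 1*82)/3 = (2304 - 82)*(⅓) = 2222*(⅓) = 2222/3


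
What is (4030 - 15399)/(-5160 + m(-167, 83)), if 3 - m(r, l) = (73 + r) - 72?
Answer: 11369/4991 ≈ 2.2779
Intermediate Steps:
m(r, l) = 2 - r (m(r, l) = 3 - ((73 + r) - 72) = 3 - (1 + r) = 3 + (-1 - r) = 2 - r)
(4030 - 15399)/(-5160 + m(-167, 83)) = (4030 - 15399)/(-5160 + (2 - 1*(-167))) = -11369/(-5160 + (2 + 167)) = -11369/(-5160 + 169) = -11369/(-4991) = -11369*(-1/4991) = 11369/4991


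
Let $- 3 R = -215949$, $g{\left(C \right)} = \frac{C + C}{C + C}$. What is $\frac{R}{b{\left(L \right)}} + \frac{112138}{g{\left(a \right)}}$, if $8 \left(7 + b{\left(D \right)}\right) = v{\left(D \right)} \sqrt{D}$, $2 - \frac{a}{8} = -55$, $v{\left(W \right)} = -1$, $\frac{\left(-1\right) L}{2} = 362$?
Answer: $\frac{100151074}{965} + \frac{287932 i \sqrt{181}}{965} \approx 1.0378 \cdot 10^{5} + 4014.2 i$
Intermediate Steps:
$L = -724$ ($L = \left(-2\right) 362 = -724$)
$a = 456$ ($a = 16 - -440 = 16 + 440 = 456$)
$g{\left(C \right)} = 1$ ($g{\left(C \right)} = \frac{2 C}{2 C} = 2 C \frac{1}{2 C} = 1$)
$R = 71983$ ($R = \left(- \frac{1}{3}\right) \left(-215949\right) = 71983$)
$b{\left(D \right)} = -7 - \frac{\sqrt{D}}{8}$ ($b{\left(D \right)} = -7 + \frac{\left(-1\right) \sqrt{D}}{8} = -7 - \frac{\sqrt{D}}{8}$)
$\frac{R}{b{\left(L \right)}} + \frac{112138}{g{\left(a \right)}} = \frac{71983}{-7 - \frac{\sqrt{-724}}{8}} + \frac{112138}{1} = \frac{71983}{-7 - \frac{2 i \sqrt{181}}{8}} + 112138 \cdot 1 = \frac{71983}{-7 - \frac{i \sqrt{181}}{4}} + 112138 = 112138 + \frac{71983}{-7 - \frac{i \sqrt{181}}{4}}$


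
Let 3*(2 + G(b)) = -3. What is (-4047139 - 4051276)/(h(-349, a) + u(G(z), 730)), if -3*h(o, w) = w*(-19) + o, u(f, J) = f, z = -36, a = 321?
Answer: -24295245/6439 ≈ -3773.1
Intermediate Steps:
G(b) = -3 (G(b) = -2 + (1/3)*(-3) = -2 - 1 = -3)
h(o, w) = -o/3 + 19*w/3 (h(o, w) = -(w*(-19) + o)/3 = -(-19*w + o)/3 = -(o - 19*w)/3 = -o/3 + 19*w/3)
(-4047139 - 4051276)/(h(-349, a) + u(G(z), 730)) = (-4047139 - 4051276)/((-1/3*(-349) + (19/3)*321) - 3) = -8098415/((349/3 + 2033) - 3) = -8098415/(6448/3 - 3) = -8098415/6439/3 = -8098415*3/6439 = -24295245/6439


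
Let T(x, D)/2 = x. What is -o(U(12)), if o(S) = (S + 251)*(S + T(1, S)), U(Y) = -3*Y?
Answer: 7310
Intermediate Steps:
T(x, D) = 2*x
o(S) = (2 + S)*(251 + S) (o(S) = (S + 251)*(S + 2*1) = (251 + S)*(S + 2) = (251 + S)*(2 + S) = (2 + S)*(251 + S))
-o(U(12)) = -(502 + (-3*12)² + 253*(-3*12)) = -(502 + (-36)² + 253*(-36)) = -(502 + 1296 - 9108) = -1*(-7310) = 7310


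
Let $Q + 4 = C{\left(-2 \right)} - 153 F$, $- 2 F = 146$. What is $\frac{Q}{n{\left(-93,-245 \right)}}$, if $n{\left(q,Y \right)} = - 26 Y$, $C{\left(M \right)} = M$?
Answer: $\frac{11163}{6370} \approx 1.7524$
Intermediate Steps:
$F = -73$ ($F = \left(- \frac{1}{2}\right) 146 = -73$)
$Q = 11163$ ($Q = -4 - -11167 = -4 + \left(-2 + 11169\right) = -4 + 11167 = 11163$)
$\frac{Q}{n{\left(-93,-245 \right)}} = \frac{11163}{\left(-26\right) \left(-245\right)} = \frac{11163}{6370}$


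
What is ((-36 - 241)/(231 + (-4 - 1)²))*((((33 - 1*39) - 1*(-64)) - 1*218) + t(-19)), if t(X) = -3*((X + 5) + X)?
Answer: 16897/256 ≈ 66.004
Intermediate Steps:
t(X) = -15 - 6*X (t(X) = -3*((5 + X) + X) = -3*(5 + 2*X) = -15 - 6*X)
((-36 - 241)/(231 + (-4 - 1)²))*((((33 - 1*39) - 1*(-64)) - 1*218) + t(-19)) = ((-36 - 241)/(231 + (-4 - 1)²))*((((33 - 1*39) - 1*(-64)) - 1*218) + (-15 - 6*(-19))) = (-277/(231 + (-5)²))*((((33 - 39) + 64) - 218) + (-15 + 114)) = (-277/(231 + 25))*(((-6 + 64) - 218) + 99) = (-277/256)*((58 - 218) + 99) = (-277*1/256)*(-160 + 99) = -277/256*(-61) = 16897/256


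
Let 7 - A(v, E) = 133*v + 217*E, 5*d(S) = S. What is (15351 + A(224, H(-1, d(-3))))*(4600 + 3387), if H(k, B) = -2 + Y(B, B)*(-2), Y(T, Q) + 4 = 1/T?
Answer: -394382086/3 ≈ -1.3146e+8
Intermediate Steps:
Y(T, Q) = -4 + 1/T
d(S) = S/5
H(k, B) = 6 - 2/B (H(k, B) = -2 + (-4 + 1/B)*(-2) = -2 + (8 - 2/B) = 6 - 2/B)
A(v, E) = 7 - 217*E - 133*v (A(v, E) = 7 - (133*v + 217*E) = 7 + (-217*E - 133*v) = 7 - 217*E - 133*v)
(15351 + A(224, H(-1, d(-3))))*(4600 + 3387) = (15351 + (7 - 217*(6 - 2/((⅕)*(-3))) - 133*224))*(4600 + 3387) = (15351 + (7 - 217*(6 - 2/(-⅗)) - 29792))*7987 = (15351 + (7 - 217*(6 - 2*(-5/3)) - 29792))*7987 = (15351 + (7 - 217*(6 + 10/3) - 29792))*7987 = (15351 + (7 - 217*28/3 - 29792))*7987 = (15351 + (7 - 6076/3 - 29792))*7987 = (15351 - 95431/3)*7987 = -49378/3*7987 = -394382086/3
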